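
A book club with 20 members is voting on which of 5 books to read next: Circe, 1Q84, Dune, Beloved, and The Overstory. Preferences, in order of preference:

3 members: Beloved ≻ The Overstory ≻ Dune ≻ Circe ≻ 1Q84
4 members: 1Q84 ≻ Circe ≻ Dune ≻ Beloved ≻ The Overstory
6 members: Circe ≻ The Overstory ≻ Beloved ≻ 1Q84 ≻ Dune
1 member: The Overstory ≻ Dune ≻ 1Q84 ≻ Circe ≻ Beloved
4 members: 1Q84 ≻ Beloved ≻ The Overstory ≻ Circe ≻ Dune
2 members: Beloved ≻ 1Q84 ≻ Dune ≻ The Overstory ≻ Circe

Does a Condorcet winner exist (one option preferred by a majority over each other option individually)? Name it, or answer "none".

none

Checking pairwise contests:
1Q84 beats Circe 11–9.
Beloved beats 1Q84 11–9.
Circe beats Dune 14–6.
Circe beats Beloved 11–9.
Beloved beats The Overstory 13–7.
Every option loses at least one head-to-head, so there is no Condorcet winner.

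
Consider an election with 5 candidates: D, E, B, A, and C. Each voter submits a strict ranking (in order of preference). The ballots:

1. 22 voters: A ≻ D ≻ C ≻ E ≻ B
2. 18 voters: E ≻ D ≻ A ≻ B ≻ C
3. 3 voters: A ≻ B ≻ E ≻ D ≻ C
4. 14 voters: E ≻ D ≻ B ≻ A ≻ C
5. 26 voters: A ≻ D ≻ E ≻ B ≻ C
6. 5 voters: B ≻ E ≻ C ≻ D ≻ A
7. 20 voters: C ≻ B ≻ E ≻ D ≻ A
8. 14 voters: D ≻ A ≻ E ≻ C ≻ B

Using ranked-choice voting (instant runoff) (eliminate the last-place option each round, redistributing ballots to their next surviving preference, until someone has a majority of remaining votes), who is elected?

Round 1: D 14, E 32, B 5, A 51, C 20. Eliminate B.
Round 2: D 14, E 37, A 51, C 20. Eliminate D.
Round 3: E 37, A 65, C 20. A has a majority.

A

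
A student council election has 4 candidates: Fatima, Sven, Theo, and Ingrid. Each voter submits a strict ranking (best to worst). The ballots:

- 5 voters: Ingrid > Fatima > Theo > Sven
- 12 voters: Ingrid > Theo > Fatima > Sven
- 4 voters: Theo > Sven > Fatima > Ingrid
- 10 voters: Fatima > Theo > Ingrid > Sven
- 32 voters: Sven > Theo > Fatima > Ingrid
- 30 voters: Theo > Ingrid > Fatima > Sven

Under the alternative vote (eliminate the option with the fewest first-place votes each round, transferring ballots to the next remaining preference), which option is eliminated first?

Round 1: Fatima 10, Sven 32, Theo 34, Ingrid 17. Eliminate Fatima.

Fatima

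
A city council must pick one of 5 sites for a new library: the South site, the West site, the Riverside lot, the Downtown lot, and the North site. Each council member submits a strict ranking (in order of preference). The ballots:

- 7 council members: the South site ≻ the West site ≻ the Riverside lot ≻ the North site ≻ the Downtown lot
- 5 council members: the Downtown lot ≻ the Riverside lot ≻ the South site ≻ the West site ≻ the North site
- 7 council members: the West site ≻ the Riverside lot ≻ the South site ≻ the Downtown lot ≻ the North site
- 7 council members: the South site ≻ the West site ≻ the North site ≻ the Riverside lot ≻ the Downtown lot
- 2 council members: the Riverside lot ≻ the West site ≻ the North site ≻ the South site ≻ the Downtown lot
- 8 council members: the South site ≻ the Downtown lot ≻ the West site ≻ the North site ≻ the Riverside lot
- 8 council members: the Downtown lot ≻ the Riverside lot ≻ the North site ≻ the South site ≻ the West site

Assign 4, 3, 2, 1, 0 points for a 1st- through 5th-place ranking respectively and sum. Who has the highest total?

the South site

the South site: 7·4 + 5·2 + 7·2 + 7·4 + 2·1 + 8·4 + 8·1 = 122
the West site: 7·3 + 5·1 + 7·4 + 7·3 + 2·3 + 8·2 + 8·0 = 97
the Riverside lot: 7·2 + 5·3 + 7·3 + 7·1 + 2·4 + 8·0 + 8·3 = 89
the Downtown lot: 7·0 + 5·4 + 7·1 + 7·0 + 2·0 + 8·3 + 8·4 = 83
the North site: 7·1 + 5·0 + 7·0 + 7·2 + 2·2 + 8·1 + 8·2 = 49
the South site has the highest Borda score (122).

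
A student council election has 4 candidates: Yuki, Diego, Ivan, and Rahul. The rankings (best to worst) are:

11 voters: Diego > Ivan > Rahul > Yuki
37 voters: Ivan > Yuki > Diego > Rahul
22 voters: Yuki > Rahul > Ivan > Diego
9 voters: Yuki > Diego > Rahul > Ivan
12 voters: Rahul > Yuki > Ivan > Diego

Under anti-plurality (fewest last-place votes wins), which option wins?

Last-place votes: Yuki 11, Diego 34, Ivan 9, Rahul 37.
Ivan is ranked last by the fewest voters, so Ivan wins.

Ivan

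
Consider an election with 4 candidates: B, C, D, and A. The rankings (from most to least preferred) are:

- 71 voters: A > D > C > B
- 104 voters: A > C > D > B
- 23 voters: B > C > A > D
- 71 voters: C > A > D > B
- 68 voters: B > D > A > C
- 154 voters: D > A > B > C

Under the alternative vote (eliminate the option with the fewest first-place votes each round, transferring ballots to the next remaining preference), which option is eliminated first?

C

Round 1: B 91, C 71, D 154, A 175. Eliminate C.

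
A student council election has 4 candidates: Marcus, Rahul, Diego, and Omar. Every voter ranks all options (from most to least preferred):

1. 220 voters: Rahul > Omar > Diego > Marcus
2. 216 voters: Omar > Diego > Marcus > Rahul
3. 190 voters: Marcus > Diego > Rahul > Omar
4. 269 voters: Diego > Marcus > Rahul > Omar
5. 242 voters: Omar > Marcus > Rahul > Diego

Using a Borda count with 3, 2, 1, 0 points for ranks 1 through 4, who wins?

Marcus: 220·0 + 216·1 + 190·3 + 269·2 + 242·2 = 1808
Rahul: 220·3 + 216·0 + 190·1 + 269·1 + 242·1 = 1361
Diego: 220·1 + 216·2 + 190·2 + 269·3 + 242·0 = 1839
Omar: 220·2 + 216·3 + 190·0 + 269·0 + 242·3 = 1814
Diego has the highest Borda score (1839).

Diego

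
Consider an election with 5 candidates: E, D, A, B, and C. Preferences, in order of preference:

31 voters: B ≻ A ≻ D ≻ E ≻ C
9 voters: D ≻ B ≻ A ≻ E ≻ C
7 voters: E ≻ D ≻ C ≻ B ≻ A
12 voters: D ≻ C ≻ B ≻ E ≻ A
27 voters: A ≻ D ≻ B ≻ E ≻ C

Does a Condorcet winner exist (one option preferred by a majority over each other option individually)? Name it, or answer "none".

Checking pairwise contests:
D beats E 79–7.
A beats D 58–28.
B beats A 59–27.
D beats B 55–31.
E beats C 74–12.
Every option loses at least one head-to-head, so there is no Condorcet winner.

none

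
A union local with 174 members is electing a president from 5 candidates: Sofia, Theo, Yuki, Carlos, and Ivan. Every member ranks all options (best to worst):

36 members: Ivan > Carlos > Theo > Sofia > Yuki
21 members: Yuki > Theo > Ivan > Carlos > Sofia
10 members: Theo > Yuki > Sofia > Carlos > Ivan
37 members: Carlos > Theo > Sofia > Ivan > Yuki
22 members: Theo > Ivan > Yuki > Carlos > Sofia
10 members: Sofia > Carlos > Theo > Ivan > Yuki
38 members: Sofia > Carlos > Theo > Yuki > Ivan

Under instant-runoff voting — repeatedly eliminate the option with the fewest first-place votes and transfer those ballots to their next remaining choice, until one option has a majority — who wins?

Carlos

Round 1: Sofia 48, Theo 32, Yuki 21, Carlos 37, Ivan 36. Eliminate Yuki.
Round 2: Sofia 48, Theo 53, Carlos 37, Ivan 36. Eliminate Ivan.
Round 3: Sofia 48, Theo 53, Carlos 73. Eliminate Sofia.
Round 4: Theo 53, Carlos 121. Carlos has a majority.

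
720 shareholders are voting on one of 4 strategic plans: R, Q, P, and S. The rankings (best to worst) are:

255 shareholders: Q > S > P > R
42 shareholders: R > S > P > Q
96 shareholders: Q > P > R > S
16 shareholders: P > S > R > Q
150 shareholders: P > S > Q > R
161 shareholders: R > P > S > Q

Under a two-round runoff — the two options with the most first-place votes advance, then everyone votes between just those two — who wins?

Round 1 first-place votes: R 203, Q 351, P 166, S 0.
Q and R advance.
Runoff: Q is preferred to R by 501 voters; R by 219.
Q wins the runoff.

Q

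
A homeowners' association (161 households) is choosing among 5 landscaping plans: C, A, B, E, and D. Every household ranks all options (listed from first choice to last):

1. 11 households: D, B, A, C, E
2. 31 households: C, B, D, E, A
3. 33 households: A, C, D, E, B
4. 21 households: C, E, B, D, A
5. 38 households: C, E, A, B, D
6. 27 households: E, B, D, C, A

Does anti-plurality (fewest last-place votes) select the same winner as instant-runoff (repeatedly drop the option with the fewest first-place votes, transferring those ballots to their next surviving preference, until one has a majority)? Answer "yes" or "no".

Anti-plurality — last-place votes: C 0, A 79, B 33, E 11, D 38. Winner: C.
Instant-runoff — R1 C 90, A 33, B 0, E 27, D 11 (C winner). Winner: C.
The two methods agree.

yes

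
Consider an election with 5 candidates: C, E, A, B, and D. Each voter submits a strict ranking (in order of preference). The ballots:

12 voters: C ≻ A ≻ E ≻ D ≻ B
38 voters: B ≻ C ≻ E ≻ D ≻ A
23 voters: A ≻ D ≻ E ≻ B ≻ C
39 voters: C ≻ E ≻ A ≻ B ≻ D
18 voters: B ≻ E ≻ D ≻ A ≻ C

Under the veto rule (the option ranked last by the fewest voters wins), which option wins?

Last-place votes: C 41, E 0, A 38, B 12, D 39.
E is ranked last by the fewest voters, so E wins.

E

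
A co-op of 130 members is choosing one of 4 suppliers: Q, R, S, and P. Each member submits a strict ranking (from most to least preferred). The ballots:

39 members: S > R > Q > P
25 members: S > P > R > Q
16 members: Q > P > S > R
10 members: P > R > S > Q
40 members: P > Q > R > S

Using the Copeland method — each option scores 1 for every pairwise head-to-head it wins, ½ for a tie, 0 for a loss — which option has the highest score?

P

Q: loses to R, S, and P → score 0.
R: beats Q; loses to S and P → score 1.
S: beats Q and R; loses to P → score 2.
P: beats Q, R, and S → score 3.
P has the best pairwise record.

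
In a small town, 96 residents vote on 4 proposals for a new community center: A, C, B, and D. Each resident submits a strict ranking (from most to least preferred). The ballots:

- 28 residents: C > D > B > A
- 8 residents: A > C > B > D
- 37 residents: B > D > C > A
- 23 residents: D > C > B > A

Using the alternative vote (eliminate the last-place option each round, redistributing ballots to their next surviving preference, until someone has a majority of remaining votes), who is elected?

Round 1: A 8, C 28, B 37, D 23. Eliminate A.
Round 2: C 36, B 37, D 23. Eliminate D.
Round 3: C 59, B 37. C has a majority.

C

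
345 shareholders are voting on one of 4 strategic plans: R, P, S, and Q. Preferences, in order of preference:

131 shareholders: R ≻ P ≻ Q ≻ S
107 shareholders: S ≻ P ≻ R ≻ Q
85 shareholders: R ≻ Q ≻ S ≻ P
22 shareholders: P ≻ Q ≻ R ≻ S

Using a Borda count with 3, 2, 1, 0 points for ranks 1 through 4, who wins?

R

R: 131·3 + 107·1 + 85·3 + 22·1 = 777
P: 131·2 + 107·2 + 85·0 + 22·3 = 542
S: 131·0 + 107·3 + 85·1 + 22·0 = 406
Q: 131·1 + 107·0 + 85·2 + 22·2 = 345
R has the highest Borda score (777).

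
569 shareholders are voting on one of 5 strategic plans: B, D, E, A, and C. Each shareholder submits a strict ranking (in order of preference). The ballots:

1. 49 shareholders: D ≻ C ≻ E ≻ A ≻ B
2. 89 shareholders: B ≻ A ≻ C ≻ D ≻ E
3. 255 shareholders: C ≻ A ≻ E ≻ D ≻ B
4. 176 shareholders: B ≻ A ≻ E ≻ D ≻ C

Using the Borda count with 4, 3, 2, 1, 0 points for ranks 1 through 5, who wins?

A

B: 49·0 + 89·4 + 255·0 + 176·4 = 1060
D: 49·4 + 89·1 + 255·1 + 176·1 = 716
E: 49·2 + 89·0 + 255·2 + 176·2 = 960
A: 49·1 + 89·3 + 255·3 + 176·3 = 1609
C: 49·3 + 89·2 + 255·4 + 176·0 = 1345
A has the highest Borda score (1609).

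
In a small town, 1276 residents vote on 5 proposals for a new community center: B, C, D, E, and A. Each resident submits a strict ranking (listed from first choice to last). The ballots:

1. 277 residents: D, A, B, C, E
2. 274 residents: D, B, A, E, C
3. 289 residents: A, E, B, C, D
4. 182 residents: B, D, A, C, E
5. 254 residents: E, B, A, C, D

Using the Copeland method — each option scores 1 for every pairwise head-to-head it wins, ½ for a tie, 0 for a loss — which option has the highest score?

B: beats C, D, E, and A → score 4.
C: loses to B, D, E, and A → score 0.
D: beats C, E, and A; loses to B → score 3.
E: beats C; loses to B, D, and A → score 1.
A: beats C and E; loses to B and D → score 2.
B has the best pairwise record.

B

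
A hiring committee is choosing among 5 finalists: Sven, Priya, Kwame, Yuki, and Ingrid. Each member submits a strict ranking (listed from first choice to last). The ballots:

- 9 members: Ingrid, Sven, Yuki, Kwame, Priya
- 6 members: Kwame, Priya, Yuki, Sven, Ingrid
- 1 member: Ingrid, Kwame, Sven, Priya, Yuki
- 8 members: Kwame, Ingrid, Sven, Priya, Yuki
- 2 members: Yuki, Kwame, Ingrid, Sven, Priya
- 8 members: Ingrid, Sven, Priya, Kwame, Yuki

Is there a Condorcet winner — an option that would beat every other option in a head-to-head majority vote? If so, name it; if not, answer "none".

Ingrid vs Sven: 28–6 for Ingrid.
Ingrid vs Priya: 28–6 for Ingrid.
Ingrid vs Kwame: 18–16 for Ingrid.
Ingrid vs Yuki: 26–8 for Ingrid.
Ingrid beats every other option head-to-head.

Ingrid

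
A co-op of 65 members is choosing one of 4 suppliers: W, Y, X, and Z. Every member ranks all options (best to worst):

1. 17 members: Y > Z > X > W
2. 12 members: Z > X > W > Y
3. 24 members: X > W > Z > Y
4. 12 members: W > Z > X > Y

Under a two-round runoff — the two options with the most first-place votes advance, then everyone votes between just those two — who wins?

Round 1 first-place votes: W 12, Y 17, X 24, Z 12.
X and Y advance.
Runoff: X is preferred to Y by 48 voters; Y by 17.
X wins the runoff.

X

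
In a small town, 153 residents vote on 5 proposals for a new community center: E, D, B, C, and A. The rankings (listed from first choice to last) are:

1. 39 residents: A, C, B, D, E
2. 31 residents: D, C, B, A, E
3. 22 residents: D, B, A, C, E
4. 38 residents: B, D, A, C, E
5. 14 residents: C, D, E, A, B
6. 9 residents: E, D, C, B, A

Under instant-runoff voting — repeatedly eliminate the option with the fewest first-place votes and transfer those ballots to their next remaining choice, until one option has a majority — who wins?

D

Round 1: E 9, D 53, B 38, C 14, A 39. Eliminate E.
Round 2: D 62, B 38, C 14, A 39. Eliminate C.
Round 3: D 76, B 38, A 39. Eliminate B.
Round 4: D 114, A 39. D has a majority.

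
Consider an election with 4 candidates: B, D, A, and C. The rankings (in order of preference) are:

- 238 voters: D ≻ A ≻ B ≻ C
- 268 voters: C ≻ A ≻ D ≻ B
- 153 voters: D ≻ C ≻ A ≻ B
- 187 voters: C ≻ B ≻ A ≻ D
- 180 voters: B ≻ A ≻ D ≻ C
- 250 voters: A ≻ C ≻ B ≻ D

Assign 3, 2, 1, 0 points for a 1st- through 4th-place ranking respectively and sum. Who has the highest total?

A

B: 238·1 + 268·0 + 153·0 + 187·2 + 180·3 + 250·1 = 1402
D: 238·3 + 268·1 + 153·3 + 187·0 + 180·1 + 250·0 = 1621
A: 238·2 + 268·2 + 153·1 + 187·1 + 180·2 + 250·3 = 2462
C: 238·0 + 268·3 + 153·2 + 187·3 + 180·0 + 250·2 = 2171
A has the highest Borda score (2462).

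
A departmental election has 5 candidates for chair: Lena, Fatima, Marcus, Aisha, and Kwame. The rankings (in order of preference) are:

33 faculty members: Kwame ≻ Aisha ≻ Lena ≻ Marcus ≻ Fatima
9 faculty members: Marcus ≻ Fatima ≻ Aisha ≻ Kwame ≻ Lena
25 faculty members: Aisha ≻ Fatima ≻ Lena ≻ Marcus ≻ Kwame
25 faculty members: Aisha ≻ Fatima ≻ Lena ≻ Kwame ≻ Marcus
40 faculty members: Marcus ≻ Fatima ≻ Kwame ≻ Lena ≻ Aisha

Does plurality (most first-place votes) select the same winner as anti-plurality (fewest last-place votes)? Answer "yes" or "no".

no

Plurality — first-place votes: Lena 0, Fatima 0, Marcus 49, Aisha 50, Kwame 33. Winner: Aisha.
Anti-plurality — last-place votes: Lena 9, Fatima 33, Marcus 25, Aisha 40, Kwame 25. Winner: Lena.
The two methods disagree.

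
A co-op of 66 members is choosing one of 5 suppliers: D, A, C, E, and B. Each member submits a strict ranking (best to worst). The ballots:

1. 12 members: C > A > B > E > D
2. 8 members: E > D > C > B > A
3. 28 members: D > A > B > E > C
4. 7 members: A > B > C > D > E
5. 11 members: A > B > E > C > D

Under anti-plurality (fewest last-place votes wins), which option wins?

B

Last-place votes: D 23, A 8, C 28, E 7, B 0.
B is ranked last by the fewest voters, so B wins.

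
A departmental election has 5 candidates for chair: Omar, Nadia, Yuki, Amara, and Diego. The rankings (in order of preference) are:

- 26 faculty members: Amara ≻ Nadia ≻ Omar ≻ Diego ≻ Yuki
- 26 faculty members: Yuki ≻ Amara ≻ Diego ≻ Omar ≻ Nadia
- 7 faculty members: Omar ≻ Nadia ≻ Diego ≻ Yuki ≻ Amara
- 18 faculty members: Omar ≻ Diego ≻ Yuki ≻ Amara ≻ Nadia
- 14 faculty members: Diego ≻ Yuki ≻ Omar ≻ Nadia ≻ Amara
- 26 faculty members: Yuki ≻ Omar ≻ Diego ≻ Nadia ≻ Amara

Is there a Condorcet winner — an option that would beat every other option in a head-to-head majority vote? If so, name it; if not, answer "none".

Checking pairwise contests:
Yuki beats Omar 66–51.
Omar beats Nadia 91–26.
Diego beats Yuki 65–52.
Omar beats Amara 65–52.
Omar beats Diego 77–40.
Every option loses at least one head-to-head, so there is no Condorcet winner.

none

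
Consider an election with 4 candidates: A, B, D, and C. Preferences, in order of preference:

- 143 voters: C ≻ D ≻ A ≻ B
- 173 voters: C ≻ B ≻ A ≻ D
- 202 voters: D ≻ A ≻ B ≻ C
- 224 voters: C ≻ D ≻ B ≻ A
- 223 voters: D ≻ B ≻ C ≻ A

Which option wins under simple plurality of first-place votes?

First-place votes: A 0, B 0, D 425, C 540.
C has the most first-place votes.

C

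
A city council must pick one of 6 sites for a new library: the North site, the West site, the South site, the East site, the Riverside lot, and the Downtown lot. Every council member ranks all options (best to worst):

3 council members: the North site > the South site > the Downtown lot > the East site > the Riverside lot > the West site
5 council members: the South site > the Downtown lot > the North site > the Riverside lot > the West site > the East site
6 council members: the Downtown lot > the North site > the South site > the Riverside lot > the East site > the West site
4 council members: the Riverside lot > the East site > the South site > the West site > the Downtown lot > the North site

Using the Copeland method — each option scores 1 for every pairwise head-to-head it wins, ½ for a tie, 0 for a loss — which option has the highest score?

the North site: beats the West site, the East site, and the Riverside lot; ties the South site; loses to the Downtown lot → score 3.5.
the West site: loses to the North site, the South site, the East site, the Riverside lot, and the Downtown lot → score 0.
the South site: beats the West site, the East site, the Riverside lot, and the Downtown lot; ties the North site → score 4.5.
the East site: beats the West site; loses to the North site, the South site, the Riverside lot, and the Downtown lot → score 1.
the Riverside lot: beats the West site and the East site; loses to the North site, the South site, and the Downtown lot → score 2.
the Downtown lot: beats the North site, the West site, the East site, and the Riverside lot; loses to the South site → score 4.
the South site has the best pairwise record.

the South site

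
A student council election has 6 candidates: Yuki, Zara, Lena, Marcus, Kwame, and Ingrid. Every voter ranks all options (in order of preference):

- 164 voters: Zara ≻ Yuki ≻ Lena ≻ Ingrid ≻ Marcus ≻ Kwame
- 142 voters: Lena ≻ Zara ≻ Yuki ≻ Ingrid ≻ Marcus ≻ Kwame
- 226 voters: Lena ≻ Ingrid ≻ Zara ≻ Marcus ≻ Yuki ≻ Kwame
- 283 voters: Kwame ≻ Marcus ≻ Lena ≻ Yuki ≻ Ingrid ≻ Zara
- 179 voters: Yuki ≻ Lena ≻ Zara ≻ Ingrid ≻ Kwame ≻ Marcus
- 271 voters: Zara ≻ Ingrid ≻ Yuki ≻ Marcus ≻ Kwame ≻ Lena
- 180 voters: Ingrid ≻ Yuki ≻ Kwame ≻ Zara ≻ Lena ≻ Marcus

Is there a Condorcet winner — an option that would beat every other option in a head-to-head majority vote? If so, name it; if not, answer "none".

Checking pairwise contests:
Zara beats Yuki 803–642.
Lena beats Zara 830–615.
Yuki beats Lena 794–651.
Yuki beats Marcus 936–509.
Yuki beats Kwame 1162–283.
Yuki beats Ingrid 768–677.
Every option loses at least one head-to-head, so there is no Condorcet winner.

none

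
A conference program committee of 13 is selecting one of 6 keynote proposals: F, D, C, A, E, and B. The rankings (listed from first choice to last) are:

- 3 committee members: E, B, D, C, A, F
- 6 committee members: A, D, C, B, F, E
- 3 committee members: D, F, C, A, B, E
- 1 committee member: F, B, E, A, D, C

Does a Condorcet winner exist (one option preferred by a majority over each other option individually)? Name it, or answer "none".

A

A vs F: 9–4 for A.
A vs D: 7–6 for A.
A vs C: 7–6 for A.
A vs E: 9–4 for A.
A vs B: 9–4 for A.
A beats every other option head-to-head.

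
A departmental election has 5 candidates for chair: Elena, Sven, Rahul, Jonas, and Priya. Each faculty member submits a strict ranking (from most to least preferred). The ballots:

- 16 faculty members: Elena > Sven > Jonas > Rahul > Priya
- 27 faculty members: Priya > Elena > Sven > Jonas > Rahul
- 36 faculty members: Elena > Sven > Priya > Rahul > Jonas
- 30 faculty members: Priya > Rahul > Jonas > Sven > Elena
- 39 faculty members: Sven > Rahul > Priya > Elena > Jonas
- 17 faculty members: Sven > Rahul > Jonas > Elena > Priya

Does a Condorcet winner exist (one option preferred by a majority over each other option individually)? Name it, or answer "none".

Sven

Sven vs Elena: 86–79 for Sven.
Sven vs Rahul: 135–30 for Sven.
Sven vs Jonas: 135–30 for Sven.
Sven vs Priya: 108–57 for Sven.
Sven beats every other option head-to-head.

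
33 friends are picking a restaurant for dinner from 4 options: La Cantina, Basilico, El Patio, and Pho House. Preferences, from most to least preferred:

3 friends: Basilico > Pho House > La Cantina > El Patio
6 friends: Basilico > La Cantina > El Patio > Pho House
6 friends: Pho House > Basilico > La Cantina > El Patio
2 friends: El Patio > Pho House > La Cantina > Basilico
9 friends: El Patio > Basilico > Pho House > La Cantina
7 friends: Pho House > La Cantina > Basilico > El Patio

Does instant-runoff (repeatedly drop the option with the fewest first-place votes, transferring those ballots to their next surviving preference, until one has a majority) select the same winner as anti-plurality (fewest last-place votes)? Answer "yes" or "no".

no

Instant-runoff — R1 La Cantina 0, Basilico 9, El Patio 11, Pho House 13 (La Cantina out); R2 Basilico 9, El Patio 11, Pho House 13 (Basilico out); R3 El Patio 17, Pho House 16 (El Patio winner). Winner: El Patio.
Anti-plurality — last-place votes: La Cantina 9, Basilico 2, El Patio 16, Pho House 6. Winner: Basilico.
The two methods disagree.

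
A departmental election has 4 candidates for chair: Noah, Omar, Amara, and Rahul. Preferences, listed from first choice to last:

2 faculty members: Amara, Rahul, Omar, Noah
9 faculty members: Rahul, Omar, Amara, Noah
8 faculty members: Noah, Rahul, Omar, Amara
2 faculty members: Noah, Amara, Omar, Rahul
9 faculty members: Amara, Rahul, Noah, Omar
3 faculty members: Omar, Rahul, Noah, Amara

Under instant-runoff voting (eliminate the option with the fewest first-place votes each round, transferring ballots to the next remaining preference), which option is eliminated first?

Round 1: Noah 10, Omar 3, Amara 11, Rahul 9. Eliminate Omar.

Omar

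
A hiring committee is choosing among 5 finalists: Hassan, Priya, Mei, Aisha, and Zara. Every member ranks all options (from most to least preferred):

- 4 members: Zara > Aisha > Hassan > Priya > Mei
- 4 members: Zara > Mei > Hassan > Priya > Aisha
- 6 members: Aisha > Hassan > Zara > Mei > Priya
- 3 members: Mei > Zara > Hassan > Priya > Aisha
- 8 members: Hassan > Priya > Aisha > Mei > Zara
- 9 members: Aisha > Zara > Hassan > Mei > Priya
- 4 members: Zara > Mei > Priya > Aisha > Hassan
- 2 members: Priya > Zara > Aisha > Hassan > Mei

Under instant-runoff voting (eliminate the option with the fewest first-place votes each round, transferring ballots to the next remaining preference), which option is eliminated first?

Priya

Round 1: Hassan 8, Priya 2, Mei 3, Aisha 15, Zara 12. Eliminate Priya.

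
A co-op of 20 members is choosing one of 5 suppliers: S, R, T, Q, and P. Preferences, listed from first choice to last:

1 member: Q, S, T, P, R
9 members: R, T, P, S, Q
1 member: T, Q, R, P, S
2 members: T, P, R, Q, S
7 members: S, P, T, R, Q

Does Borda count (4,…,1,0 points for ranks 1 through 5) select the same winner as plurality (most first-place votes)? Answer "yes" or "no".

no

Borda — scores: S 40, R 49, T 55, Q 9, P 47. Winner: T.
Plurality — first-place votes: S 7, R 9, T 3, Q 1, P 0. Winner: R.
The two methods disagree.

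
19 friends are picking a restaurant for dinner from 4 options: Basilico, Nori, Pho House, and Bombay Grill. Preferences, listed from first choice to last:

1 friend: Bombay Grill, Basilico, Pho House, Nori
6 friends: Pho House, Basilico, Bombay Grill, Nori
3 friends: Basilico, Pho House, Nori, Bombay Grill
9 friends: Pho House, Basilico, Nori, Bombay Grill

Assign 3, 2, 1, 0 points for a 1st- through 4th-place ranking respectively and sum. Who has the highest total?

Pho House

Basilico: 1·2 + 6·2 + 3·3 + 9·2 = 41
Nori: 1·0 + 6·0 + 3·1 + 9·1 = 12
Pho House: 1·1 + 6·3 + 3·2 + 9·3 = 52
Bombay Grill: 1·3 + 6·1 + 3·0 + 9·0 = 9
Pho House has the highest Borda score (52).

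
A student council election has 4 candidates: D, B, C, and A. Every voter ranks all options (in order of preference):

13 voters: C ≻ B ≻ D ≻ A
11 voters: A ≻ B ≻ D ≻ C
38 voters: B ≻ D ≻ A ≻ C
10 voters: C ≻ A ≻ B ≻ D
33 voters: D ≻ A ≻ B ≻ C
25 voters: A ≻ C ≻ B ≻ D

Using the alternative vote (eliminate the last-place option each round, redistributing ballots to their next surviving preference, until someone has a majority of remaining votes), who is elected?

Round 1: D 33, B 38, C 23, A 36. Eliminate C.
Round 2: D 33, B 51, A 46. Eliminate D.
Round 3: B 51, A 79. A has a majority.

A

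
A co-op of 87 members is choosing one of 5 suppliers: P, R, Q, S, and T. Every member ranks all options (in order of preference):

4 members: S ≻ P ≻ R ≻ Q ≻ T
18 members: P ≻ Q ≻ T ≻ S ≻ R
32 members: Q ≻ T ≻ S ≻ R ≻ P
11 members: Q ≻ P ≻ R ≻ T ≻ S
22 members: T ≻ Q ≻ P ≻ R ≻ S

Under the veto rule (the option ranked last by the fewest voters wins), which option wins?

Last-place votes: P 32, R 18, Q 0, S 33, T 4.
Q is ranked last by the fewest voters, so Q wins.

Q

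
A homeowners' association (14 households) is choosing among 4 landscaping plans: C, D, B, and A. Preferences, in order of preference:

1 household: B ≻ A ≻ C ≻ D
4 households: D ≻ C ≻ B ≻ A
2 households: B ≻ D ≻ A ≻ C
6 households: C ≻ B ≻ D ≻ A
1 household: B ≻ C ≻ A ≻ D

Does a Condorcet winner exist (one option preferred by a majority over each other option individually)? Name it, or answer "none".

C

C vs D: 8–6 for C.
C vs B: 10–4 for C.
C vs A: 11–3 for C.
C beats every other option head-to-head.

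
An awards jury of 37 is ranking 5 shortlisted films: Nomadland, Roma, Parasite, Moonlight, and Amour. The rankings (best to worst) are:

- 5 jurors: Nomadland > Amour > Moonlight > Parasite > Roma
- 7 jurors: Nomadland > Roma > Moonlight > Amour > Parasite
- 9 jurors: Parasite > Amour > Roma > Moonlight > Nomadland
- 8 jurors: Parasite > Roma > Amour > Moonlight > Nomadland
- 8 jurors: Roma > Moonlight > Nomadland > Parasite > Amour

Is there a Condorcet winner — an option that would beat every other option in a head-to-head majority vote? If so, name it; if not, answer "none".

Checking pairwise contests:
Roma beats Nomadland 25–12.
Parasite beats Roma 22–15.
Nomadland beats Parasite 20–17.
Roma beats Moonlight 32–5.
Nomadland beats Amour 20–17.
Every option loses at least one head-to-head, so there is no Condorcet winner.

none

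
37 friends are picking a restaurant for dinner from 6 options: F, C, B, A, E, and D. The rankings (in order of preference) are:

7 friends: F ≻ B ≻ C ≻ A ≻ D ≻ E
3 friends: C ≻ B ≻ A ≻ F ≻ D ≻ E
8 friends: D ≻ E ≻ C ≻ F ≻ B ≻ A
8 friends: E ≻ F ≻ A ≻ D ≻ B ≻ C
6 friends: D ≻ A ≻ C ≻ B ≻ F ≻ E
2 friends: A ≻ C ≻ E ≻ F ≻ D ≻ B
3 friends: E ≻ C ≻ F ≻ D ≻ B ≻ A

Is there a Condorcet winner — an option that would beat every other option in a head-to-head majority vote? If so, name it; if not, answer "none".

none

Checking pairwise contests:
C beats F 22–15.
E beats C 19–18.
F beats B 28–9.
F beats A 26–11.
D beats E 24–13.
F beats D 23–14.
Every option loses at least one head-to-head, so there is no Condorcet winner.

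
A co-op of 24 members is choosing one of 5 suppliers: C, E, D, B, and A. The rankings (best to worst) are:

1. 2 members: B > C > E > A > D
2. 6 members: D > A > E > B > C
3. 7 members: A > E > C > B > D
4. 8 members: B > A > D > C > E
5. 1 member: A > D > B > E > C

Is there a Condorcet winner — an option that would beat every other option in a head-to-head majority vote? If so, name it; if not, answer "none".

A vs C: 22–2 for A.
A vs E: 22–2 for A.
A vs D: 18–6 for A.
A vs B: 14–10 for A.
A beats every other option head-to-head.

A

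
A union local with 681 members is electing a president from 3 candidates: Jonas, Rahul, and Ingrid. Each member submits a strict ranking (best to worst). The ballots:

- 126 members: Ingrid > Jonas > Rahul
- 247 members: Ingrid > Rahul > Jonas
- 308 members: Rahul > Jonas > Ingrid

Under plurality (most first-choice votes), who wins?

Ingrid

First-place votes: Jonas 0, Rahul 308, Ingrid 373.
Ingrid has the most first-place votes.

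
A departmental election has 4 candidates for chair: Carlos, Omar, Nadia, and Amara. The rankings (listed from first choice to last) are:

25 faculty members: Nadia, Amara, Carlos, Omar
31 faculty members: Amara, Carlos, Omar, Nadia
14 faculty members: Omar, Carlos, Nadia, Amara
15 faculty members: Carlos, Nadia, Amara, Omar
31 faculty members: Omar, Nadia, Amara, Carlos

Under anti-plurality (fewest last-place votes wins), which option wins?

Amara

Last-place votes: Carlos 31, Omar 40, Nadia 31, Amara 14.
Amara is ranked last by the fewest voters, so Amara wins.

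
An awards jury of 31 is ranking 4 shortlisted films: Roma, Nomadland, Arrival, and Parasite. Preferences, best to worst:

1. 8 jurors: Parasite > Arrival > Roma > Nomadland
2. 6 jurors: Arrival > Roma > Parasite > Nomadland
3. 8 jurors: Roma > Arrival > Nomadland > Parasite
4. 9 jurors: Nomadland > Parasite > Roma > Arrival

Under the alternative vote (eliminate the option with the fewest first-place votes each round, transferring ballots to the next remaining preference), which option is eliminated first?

Arrival

Round 1: Roma 8, Nomadland 9, Arrival 6, Parasite 8. Eliminate Arrival.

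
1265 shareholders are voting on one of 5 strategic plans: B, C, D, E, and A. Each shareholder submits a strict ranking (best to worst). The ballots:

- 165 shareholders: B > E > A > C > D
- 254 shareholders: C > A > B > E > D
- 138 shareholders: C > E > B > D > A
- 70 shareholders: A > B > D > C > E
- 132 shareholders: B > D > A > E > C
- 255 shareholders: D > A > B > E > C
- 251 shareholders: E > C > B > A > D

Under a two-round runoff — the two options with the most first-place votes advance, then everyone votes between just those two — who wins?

C

Round 1 first-place votes: B 297, C 392, D 255, E 251, A 70.
C and B advance.
Runoff: C is preferred to B by 643 voters; B by 622.
C wins the runoff.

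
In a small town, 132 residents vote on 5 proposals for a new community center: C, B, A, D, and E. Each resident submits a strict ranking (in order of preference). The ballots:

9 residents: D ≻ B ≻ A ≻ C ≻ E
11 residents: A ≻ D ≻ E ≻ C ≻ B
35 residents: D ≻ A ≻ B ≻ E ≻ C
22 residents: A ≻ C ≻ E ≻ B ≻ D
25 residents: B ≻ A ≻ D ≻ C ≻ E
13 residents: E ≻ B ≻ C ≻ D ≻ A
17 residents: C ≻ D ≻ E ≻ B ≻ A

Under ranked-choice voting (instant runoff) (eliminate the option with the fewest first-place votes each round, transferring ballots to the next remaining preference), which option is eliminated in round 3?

A

Round 1: C 17, B 25, A 33, D 44, E 13. Eliminate E.
Round 2: C 17, B 38, A 33, D 44. Eliminate C.
Round 3: B 38, A 33, D 61. Eliminate A.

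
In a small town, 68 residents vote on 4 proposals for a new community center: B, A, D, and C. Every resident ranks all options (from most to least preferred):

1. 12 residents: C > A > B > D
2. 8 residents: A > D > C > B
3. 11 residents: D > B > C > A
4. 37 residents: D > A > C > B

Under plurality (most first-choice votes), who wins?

D

First-place votes: B 0, A 8, D 48, C 12.
D has the most first-place votes.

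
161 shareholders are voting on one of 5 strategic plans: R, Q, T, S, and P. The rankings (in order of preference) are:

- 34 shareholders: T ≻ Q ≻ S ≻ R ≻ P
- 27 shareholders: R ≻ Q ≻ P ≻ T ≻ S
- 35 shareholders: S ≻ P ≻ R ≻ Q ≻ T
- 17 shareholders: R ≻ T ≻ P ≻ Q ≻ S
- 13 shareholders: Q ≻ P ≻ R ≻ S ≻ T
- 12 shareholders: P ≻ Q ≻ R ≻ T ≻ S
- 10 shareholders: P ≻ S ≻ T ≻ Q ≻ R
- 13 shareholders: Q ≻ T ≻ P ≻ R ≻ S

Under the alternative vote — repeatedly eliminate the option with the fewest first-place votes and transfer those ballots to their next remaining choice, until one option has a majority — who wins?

Q

Round 1: R 44, Q 26, T 34, S 35, P 22. Eliminate P.
Round 2: R 44, Q 38, T 34, S 45. Eliminate T.
Round 3: R 44, Q 72, S 45. Eliminate R.
Round 4: Q 116, S 45. Q has a majority.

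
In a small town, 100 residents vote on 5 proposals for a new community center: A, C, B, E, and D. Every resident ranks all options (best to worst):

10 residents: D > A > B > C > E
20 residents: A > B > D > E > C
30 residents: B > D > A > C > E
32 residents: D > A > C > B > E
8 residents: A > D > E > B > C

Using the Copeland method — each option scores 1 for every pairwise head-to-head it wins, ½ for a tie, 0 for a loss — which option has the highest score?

A: beats C, B, and E; loses to D → score 3.
C: beats E; loses to A, B, and D → score 1.
B: beats C and E; ties D; loses to A → score 2.5.
E: loses to A, C, B, and D → score 0.
D: beats A, C, and E; ties B → score 3.5.
D has the best pairwise record.

D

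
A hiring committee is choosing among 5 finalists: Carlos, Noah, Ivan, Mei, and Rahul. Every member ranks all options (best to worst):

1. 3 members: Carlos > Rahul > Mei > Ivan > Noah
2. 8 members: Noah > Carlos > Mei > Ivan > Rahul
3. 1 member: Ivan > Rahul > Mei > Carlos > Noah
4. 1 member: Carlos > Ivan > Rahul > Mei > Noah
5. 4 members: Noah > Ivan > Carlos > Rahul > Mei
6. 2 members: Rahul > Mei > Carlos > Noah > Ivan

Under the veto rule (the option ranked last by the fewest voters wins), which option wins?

Carlos

Last-place votes: Carlos 0, Noah 5, Ivan 2, Mei 4, Rahul 8.
Carlos is ranked last by the fewest voters, so Carlos wins.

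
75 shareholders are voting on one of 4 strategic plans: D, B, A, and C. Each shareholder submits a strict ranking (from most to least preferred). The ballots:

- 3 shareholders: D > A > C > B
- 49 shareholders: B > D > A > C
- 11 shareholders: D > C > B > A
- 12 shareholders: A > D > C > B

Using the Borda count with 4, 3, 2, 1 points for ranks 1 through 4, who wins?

D

D: 3·4 + 49·3 + 11·4 + 12·3 = 239
B: 3·1 + 49·4 + 11·2 + 12·1 = 233
A: 3·3 + 49·2 + 11·1 + 12·4 = 166
C: 3·2 + 49·1 + 11·3 + 12·2 = 112
D has the highest Borda score (239).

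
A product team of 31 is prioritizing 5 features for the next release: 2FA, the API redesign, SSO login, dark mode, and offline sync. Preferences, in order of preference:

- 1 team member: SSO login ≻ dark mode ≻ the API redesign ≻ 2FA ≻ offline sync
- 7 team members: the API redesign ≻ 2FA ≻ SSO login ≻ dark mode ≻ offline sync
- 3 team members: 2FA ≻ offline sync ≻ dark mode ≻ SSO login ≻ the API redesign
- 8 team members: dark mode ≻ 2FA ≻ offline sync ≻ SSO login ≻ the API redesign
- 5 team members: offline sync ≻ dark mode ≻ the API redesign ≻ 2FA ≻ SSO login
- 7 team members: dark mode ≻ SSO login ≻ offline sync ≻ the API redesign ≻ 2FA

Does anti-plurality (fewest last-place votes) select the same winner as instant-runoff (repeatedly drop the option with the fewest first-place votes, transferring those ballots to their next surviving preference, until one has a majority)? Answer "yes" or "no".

Anti-plurality — last-place votes: 2FA 7, the API redesign 11, SSO login 5, dark mode 0, offline sync 8. Winner: dark mode.
Instant-runoff — R1 2FA 3, the API redesign 7, SSO login 1, dark mode 15, offline sync 5 (SSO login out); R2 2FA 3, the API redesign 7, dark mode 16, offline sync 5 (dark mode winner). Winner: dark mode.
The two methods agree.

yes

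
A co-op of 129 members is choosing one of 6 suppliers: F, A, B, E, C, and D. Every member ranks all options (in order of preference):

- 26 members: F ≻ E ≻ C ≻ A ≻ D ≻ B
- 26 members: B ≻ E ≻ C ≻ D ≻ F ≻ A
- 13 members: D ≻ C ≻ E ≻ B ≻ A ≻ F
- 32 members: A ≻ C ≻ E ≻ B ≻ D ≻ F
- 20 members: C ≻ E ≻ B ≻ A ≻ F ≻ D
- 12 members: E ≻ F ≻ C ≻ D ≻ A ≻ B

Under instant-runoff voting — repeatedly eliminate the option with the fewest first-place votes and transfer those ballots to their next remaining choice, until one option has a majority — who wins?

C

Round 1: F 26, A 32, B 26, E 12, C 20, D 13. Eliminate E.
Round 2: F 38, A 32, B 26, C 20, D 13. Eliminate D.
Round 3: F 38, A 32, B 26, C 33. Eliminate B.
Round 4: F 38, A 32, C 59. Eliminate A.
Round 5: F 38, C 91. C has a majority.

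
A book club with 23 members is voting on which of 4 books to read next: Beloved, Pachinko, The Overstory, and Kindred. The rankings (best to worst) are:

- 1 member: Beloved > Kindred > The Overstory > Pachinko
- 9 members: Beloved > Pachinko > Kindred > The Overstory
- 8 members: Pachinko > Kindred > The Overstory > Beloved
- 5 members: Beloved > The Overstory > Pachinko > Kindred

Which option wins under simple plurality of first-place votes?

Beloved

First-place votes: Beloved 15, Pachinko 8, The Overstory 0, Kindred 0.
Beloved has the most first-place votes.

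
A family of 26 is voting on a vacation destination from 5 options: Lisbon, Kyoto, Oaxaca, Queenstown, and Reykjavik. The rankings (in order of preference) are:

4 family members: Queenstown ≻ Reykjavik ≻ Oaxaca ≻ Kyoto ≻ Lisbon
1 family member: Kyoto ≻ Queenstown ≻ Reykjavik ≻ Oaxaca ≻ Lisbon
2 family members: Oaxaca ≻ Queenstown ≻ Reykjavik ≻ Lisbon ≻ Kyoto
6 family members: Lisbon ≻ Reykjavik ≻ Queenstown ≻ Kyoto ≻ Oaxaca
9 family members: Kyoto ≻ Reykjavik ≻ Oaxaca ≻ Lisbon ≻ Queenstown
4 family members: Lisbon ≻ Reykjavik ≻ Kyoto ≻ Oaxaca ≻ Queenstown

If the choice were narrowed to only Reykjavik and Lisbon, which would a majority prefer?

Reykjavik

Voters preferring Reykjavik to Lisbon: 16; preferring Lisbon to Reykjavik: 10.
Reykjavik wins the head-to-head.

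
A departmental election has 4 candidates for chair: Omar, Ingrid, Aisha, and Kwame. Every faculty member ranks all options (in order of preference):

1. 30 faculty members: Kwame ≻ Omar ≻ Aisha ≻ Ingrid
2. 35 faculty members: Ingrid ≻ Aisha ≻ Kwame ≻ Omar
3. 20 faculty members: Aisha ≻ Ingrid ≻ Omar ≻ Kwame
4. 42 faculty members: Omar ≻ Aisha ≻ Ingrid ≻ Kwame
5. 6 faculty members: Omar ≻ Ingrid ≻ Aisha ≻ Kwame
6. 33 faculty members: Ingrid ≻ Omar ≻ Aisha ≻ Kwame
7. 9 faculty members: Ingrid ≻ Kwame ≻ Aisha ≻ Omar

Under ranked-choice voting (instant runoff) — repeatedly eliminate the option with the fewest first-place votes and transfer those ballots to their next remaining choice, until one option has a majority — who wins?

Ingrid

Round 1: Omar 48, Ingrid 77, Aisha 20, Kwame 30. Eliminate Aisha.
Round 2: Omar 48, Ingrid 97, Kwame 30. Ingrid has a majority.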